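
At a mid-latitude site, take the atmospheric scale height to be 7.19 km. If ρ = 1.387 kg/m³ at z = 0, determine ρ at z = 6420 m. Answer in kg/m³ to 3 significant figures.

In an isothermal atmosphere, density decays like pressure: ρ = ρ₀ exp(−z/H).
z/H = 6420.0/7190.0 = 0.89291; exp(−0.89291) = 0.40946.
ρ = 1.387 × 0.40946 = 0.56792 kg/m³.

ρ ≈ 0.568 kg/m³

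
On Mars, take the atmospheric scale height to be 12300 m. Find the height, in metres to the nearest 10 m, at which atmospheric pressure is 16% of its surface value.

Set P/P₀ = exp(−z/H) = 0.16, so z = −H ln(0.16).
−ln(0.16) = 1.8326; z = 12300 × 1.8326 = 22541 m.

z ≈ 22540 m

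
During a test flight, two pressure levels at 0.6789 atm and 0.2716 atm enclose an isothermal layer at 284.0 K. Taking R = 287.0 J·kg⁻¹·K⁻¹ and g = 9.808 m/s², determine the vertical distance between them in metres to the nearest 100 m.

Δz ≈ 7600 m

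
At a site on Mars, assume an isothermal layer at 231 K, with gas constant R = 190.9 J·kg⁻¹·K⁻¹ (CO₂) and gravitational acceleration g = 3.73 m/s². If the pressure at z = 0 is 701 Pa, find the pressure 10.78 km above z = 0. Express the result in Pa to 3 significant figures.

P ≈ 282 Pa

Scale height: H = RT/g = 190.9 × 231 / 3.73 = 11822 m.
Barometric formula: P = P₀ exp(−z/H).
z/H = 10780/11822 = 0.91186; exp(−0.91186) = 0.40178.
P = 701 × 0.40178 = 281.65 Pa.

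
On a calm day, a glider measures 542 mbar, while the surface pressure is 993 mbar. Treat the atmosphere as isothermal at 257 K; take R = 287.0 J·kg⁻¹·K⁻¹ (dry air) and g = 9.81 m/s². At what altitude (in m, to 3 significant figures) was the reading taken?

z ≈ 4550 m

Scale height: H = RT/g = 287.0 × 257 / 9.81 = 7518.8 m.
Invert the barometric formula: z = H ln(P₀/P).
P₀/P = 993/542 = 1.8321; ln(1.8321) = 0.60546.
z = 7518.8 × 0.60546 = 4552.3 m.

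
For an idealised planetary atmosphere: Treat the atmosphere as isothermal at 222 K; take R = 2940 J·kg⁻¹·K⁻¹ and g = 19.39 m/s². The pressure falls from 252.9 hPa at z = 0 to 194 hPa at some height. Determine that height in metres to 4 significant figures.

Scale height: H = RT/g = 2940 × 222 / 19.39 = 33661 m.
Invert the barometric formula: z = H ln(P₀/P).
P₀/P = 252.9/194 = 1.3036; ln(1.3036) = 0.26513.
z = 33661 × 0.26513 = 8924.5 m.

z ≈ 8925 m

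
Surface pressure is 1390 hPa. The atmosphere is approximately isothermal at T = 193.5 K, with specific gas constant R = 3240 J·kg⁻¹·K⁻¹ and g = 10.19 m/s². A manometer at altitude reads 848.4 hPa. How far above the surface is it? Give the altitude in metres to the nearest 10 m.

z ≈ 30380 m

Scale height: H = RT/g = 3240 × 193.5 / 10.19 = 61525 m.
Invert the barometric formula: z = H ln(P₀/P).
P₀/P = 1390/848.4 = 1.6384; ln(1.6384) = 0.49372.
z = 61525 × 0.49372 = 30376 m.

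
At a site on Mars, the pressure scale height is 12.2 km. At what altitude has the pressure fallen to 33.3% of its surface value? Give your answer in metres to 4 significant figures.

z ≈ 13420 m

Set P/P₀ = exp(−z/H) = 0.333, so z = −H ln(0.333).
−ln(0.333) = 1.0996; z = 12200 × 1.0996 = 13415 m.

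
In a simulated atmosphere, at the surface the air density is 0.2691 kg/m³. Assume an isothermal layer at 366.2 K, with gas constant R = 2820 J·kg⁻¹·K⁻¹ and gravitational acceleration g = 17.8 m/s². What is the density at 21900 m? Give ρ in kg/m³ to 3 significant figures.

Scale height: H = RT/g = 2820 × 366.2 / 17.8 = 58016 m.
In an isothermal atmosphere, density decays like pressure: ρ = ρ₀ exp(−z/H).
z/H = 21900/58016 = 0.37748; exp(−0.37748) = 0.68559.
ρ = 0.2691 × 0.68559 = 0.18449 kg/m³.

ρ ≈ 0.184 kg/m³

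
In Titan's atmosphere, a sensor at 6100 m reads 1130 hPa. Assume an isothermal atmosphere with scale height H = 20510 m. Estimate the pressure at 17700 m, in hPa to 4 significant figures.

P ≈ 641.9 hPa

Between two levels, P₂ = P₁ exp(−Δz/H) with Δz = z₂ − z₁.
Δz = 17700 − 6100.0 = 11600 m; Δz/H = 11600/20510 = 0.56558.
P₂ = 1130 × exp(−0.56558) = 1130 × 0.56803 = 641.87 hPa.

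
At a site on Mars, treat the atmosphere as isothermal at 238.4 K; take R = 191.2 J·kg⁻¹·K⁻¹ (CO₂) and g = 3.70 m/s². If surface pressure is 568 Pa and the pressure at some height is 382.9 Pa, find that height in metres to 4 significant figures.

z ≈ 4858 m

Scale height: H = RT/g = 191.2 × 238.4 / 3.70 = 12319 m.
Invert the barometric formula: z = H ln(P₀/P).
P₀/P = 568/382.9 = 1.4834; ln(1.4834) = 0.39434.
z = 12319 × 0.39434 = 4857.9 m.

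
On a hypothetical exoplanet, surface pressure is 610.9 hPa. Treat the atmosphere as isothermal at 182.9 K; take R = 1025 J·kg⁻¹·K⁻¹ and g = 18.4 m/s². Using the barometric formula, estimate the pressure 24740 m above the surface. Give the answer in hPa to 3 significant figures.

P ≈ 53.9 hPa

Scale height: H = RT/g = 1025 × 182.9 / 18.4 = 10189 m.
Barometric formula: P = P₀ exp(−z/H).
z/H = 24740/10189 = 2.4281; exp(−2.4281) = 0.088204.
P = 610.9 × 0.088204 = 53.884 hPa.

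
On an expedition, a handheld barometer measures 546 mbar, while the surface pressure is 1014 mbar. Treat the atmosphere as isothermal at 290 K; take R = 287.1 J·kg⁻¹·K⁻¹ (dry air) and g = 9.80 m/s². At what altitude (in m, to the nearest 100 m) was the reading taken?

Scale height: H = RT/g = 287.1 × 290 / 9.80 = 8495.8 m.
Invert the barometric formula: z = H ln(P₀/P).
P₀/P = 1014/546 = 1.8571; ln(1.8571) = 0.61902.
z = 8495.8 × 0.61902 = 5259.1 m.

z ≈ 5300 m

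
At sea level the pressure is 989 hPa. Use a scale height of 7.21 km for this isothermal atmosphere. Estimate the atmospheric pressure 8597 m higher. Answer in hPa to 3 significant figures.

P ≈ 300 hPa

Barometric formula: P = P₀ exp(−z/H).
z/H = 8597.0/7210.0 = 1.1924; exp(−1.1924) = 0.30349.
P = 989 × 0.30349 = 300.15 hPa.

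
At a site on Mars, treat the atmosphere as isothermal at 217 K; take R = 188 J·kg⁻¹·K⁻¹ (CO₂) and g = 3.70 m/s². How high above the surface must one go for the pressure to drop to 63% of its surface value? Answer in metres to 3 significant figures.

z ≈ 5090 m

Scale height: H = RT/g = 188 × 217 / 3.70 = 11026 m.
Set P/P₀ = exp(−z/H) = 0.63, so z = −H ln(0.63).
−ln(0.63) = 0.46204; z = 11026 × 0.46204 = 5094.5 m.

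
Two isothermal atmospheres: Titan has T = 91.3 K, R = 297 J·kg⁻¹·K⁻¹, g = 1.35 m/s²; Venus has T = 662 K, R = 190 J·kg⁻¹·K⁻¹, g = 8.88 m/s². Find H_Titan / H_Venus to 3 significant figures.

H = RT/g for each body.
H_Titan = 297 × 91.3 / 1.35 = 20086 m.
H_Venus = 190 × 662 / 8.88 = 14164 m.
H_Titan/H_Venus = 20086/14164 = 1.4181.

H_Titan/H_Venus ≈ 1.42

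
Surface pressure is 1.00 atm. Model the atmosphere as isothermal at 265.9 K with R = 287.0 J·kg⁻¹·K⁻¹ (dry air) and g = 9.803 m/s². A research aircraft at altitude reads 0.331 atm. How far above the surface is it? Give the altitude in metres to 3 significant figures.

z ≈ 8610 m

Scale height: H = RT/g = 287.0 × 265.9 / 9.803 = 7784.7 m.
Invert the barometric formula: z = H ln(P₀/P).
P₀/P = 1.00/0.331 = 3.0211; ln(3.0211) = 1.1056.
z = 7784.7 × 1.1056 = 8606.8 m.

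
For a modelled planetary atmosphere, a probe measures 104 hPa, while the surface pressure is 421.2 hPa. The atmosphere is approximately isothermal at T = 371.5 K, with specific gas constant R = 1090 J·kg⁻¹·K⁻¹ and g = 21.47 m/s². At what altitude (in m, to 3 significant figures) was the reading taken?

z ≈ 26400 m

Scale height: H = RT/g = 1090 × 371.5 / 21.47 = 18861 m.
Invert the barometric formula: z = H ln(P₀/P).
P₀/P = 421.2/104 = 4.0500; ln(4.0500) = 1.3987.
z = 18861 × 1.3987 = 26381 m.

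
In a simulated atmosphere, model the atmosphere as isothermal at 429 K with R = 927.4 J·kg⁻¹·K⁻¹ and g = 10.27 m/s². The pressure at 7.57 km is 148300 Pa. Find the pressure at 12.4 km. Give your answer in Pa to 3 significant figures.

Scale height: H = RT/g = 927.4 × 429 / 10.27 = 38739 m.
Between two levels, P₂ = P₁ exp(−Δz/H) with Δz = z₂ − z₁.
Δz = 12400 − 7570.0 = 4830.0 m; Δz/H = 4830.0/38739 = 0.12468.
P₂ = 148300 × exp(−0.12468) = 148300 × 0.88278 = 130920 Pa.

P ≈ 131000 Pa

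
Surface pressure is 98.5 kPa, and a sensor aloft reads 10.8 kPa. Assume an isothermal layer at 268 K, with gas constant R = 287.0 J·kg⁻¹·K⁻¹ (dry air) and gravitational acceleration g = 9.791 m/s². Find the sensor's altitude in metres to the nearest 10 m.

Scale height: H = RT/g = 287.0 × 268 / 9.791 = 7855.8 m.
Invert the barometric formula: z = H ln(P₀/P).
P₀/P = 98.5/10.8 = 9.1204; ln(9.1204) = 2.2105.
z = 7855.8 × 2.2105 = 17365 m.

z ≈ 17370 m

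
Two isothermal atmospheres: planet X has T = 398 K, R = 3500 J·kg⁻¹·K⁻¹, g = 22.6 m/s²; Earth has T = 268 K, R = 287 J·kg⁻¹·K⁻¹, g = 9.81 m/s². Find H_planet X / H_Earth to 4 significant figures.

H = RT/g for each body.
H_planet X = 3500 × 398 / 22.6 = 61637 m.
H_Earth = 287 × 268 / 9.81 = 7840.6 m.
H_planet X/H_Earth = 61637/7840.6 = 7.8613.

H_planet X/H_Earth ≈ 7.861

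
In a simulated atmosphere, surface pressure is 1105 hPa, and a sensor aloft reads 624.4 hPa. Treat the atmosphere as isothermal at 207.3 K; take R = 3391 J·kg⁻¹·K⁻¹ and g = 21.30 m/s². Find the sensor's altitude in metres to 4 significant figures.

z ≈ 18840 m

Scale height: H = RT/g = 3391 × 207.3 / 21.30 = 33003 m.
Invert the barometric formula: z = H ln(P₀/P).
P₀/P = 1105/624.4 = 1.7697; ln(1.7697) = 0.57081.
z = 33003 × 0.57081 = 18838 m.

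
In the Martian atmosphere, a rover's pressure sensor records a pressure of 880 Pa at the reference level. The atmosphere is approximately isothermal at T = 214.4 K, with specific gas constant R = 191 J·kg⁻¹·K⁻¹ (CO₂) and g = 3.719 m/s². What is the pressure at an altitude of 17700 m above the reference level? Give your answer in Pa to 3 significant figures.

P ≈ 176 Pa

Scale height: H = RT/g = 191 × 214.4 / 3.719 = 11011 m.
Barometric formula: P = P₀ exp(−z/H).
z/H = 17700/11011 = 1.6075; exp(−1.6075) = 0.20039.
P = 880 × 0.20039 = 176.34 Pa.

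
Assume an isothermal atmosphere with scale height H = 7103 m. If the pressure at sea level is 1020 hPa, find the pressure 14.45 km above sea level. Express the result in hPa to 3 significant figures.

Barometric formula: P = P₀ exp(−z/H).
z/H = 14450/7103.0 = 2.0344; exp(−2.0344) = 0.13076.
P = 1020 × 0.13076 = 133.38 hPa.

P ≈ 133 hPa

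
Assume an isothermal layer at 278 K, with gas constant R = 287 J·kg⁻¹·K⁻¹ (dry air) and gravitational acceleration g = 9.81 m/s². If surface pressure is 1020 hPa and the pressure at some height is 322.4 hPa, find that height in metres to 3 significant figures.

z ≈ 9370 m

Scale height: H = RT/g = 287 × 278 / 9.81 = 8133.1 m.
Invert the barometric formula: z = H ln(P₀/P).
P₀/P = 1020/322.4 = 3.1638; ln(3.1638) = 1.1518.
z = 8133.1 × 1.1518 = 9367.7 m.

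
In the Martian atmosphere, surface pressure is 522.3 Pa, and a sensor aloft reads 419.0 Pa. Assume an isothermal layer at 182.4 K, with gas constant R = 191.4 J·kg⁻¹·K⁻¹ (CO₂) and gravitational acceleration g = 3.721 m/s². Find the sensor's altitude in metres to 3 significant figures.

Scale height: H = RT/g = 191.4 × 182.4 / 3.721 = 9382.3 m.
Invert the barometric formula: z = H ln(P₀/P).
P₀/P = 522.3/419.0 = 1.2465; ln(1.2465) = 0.22034.
z = 9382.3 × 0.22034 = 2067.3 m.

z ≈ 2070 m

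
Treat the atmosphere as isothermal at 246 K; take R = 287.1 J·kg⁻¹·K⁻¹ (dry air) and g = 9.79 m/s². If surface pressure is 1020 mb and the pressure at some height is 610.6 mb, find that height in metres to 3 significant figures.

Scale height: H = RT/g = 287.1 × 246 / 9.79 = 7214.2 m.
Invert the barometric formula: z = H ln(P₀/P).
P₀/P = 1020/610.6 = 1.6705; ln(1.6705) = 0.51312.
z = 7214.2 × 0.51312 = 3701.8 m.

z ≈ 3700 m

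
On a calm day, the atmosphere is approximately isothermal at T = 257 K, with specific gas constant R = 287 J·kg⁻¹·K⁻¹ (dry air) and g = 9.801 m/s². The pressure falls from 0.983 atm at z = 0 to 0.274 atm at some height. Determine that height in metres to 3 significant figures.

Scale height: H = RT/g = 287 × 257 / 9.801 = 7525.7 m.
Invert the barometric formula: z = H ln(P₀/P).
P₀/P = 0.983/0.274 = 3.5876; ln(3.5876) = 1.2775.
z = 7525.7 × 1.2775 = 9614.1 m.

z ≈ 9610 m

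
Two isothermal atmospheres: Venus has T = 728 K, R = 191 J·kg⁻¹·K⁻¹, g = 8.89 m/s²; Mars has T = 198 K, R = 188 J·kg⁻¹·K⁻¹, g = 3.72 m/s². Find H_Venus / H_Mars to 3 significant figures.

H_Venus/H_Mars ≈ 1.56

H = RT/g for each body.
H_Venus = 191 × 728 / 8.89 = 15641 m.
H_Mars = 188 × 198 / 3.72 = 10006 m.
H_Venus/H_Mars = 15641/10006 = 1.5632.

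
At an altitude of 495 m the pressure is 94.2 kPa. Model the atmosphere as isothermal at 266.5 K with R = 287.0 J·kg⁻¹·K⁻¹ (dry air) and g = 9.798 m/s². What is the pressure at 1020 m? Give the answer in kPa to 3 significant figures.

P ≈ 88.1 kPa

Scale height: H = RT/g = 287.0 × 266.5 / 9.798 = 7806.2 m.
Between two levels, P₂ = P₁ exp(−Δz/H) with Δz = z₂ − z₁.
Δz = 1020.0 − 495.00 = 525.00 m; Δz/H = 525.00/7806.2 = 0.067254.
P₂ = 94.2 × exp(−0.067254) = 94.2 × 0.93496 = 88.073 kPa.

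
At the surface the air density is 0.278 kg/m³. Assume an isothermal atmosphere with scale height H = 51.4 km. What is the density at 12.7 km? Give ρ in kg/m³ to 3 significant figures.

In an isothermal atmosphere, density decays like pressure: ρ = ρ₀ exp(−z/H).
z/H = 12700/51400 = 0.24708; exp(−0.24708) = 0.78108.
ρ = 0.278 × 0.78108 = 0.21714 kg/m³.

ρ ≈ 0.217 kg/m³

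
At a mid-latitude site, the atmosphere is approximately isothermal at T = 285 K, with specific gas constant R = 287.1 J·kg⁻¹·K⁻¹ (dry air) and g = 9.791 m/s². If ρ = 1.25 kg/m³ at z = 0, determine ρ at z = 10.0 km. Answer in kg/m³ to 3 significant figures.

ρ ≈ 0.378 kg/m³

Scale height: H = RT/g = 287.1 × 285 / 9.791 = 8357.0 m.
In an isothermal atmosphere, density decays like pressure: ρ = ρ₀ exp(−z/H).
z/H = 10000/8357.0 = 1.1966; exp(−1.1966) = 0.30222.
ρ = 1.25 × 0.30222 = 0.37777 kg/m³.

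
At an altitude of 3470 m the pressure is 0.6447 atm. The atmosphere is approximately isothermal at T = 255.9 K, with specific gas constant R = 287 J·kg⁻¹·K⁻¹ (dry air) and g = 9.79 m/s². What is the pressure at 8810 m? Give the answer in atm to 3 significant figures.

Scale height: H = RT/g = 287 × 255.9 / 9.79 = 7501.9 m.
Between two levels, P₂ = P₁ exp(−Δz/H) with Δz = z₂ − z₁.
Δz = 8810.0 − 3470.0 = 5340.0 m; Δz/H = 5340.0/7501.9 = 0.71182.
P₂ = 0.6447 × exp(−0.71182) = 0.6447 × 0.49075 = 0.31639 atm.

P ≈ 0.316 atm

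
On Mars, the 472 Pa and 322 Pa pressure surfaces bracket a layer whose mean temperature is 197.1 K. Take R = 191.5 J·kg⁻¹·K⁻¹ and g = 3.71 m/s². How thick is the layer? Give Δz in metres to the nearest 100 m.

Hypsometric equation: Δz = (R T̄/g) ln(P₁/P₂).
R T̄/g = 191.5 × 197.1 / 3.71 = 10174 m.
ln(472/322) = ln(1.4658) = 0.38240.
Δz = 10174 × 0.38240 = 3890.5 m.

Δz ≈ 3900 m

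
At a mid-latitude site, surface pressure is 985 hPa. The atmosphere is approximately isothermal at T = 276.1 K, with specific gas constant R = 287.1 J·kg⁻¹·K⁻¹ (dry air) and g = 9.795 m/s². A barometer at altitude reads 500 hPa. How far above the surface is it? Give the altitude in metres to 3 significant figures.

Scale height: H = RT/g = 287.1 × 276.1 / 9.795 = 8092.7 m.
Invert the barometric formula: z = H ln(P₀/P).
P₀/P = 985/500 = 1.9700; ln(1.9700) = 0.67803.
z = 8092.7 × 0.67803 = 5487.1 m.

z ≈ 5490 m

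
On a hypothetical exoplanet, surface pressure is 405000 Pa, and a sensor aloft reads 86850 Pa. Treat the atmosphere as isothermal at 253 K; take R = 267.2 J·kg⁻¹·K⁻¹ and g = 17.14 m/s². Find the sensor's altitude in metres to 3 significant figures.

z ≈ 6070 m

Scale height: H = RT/g = 267.2 × 253 / 17.14 = 3944.1 m.
Invert the barometric formula: z = H ln(P₀/P).
P₀/P = 405000/86850 = 4.6632; ln(4.6632) = 1.5397.
z = 3944.1 × 1.5397 = 6072.7 m.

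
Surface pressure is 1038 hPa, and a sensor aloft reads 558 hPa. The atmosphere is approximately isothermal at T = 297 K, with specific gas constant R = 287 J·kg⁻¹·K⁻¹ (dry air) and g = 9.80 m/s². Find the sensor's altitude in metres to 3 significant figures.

Scale height: H = RT/g = 287 × 297 / 9.80 = 8697.9 m.
Invert the barometric formula: z = H ln(P₀/P).
P₀/P = 1038/558 = 1.8602; ln(1.8602) = 0.62068.
z = 8697.9 × 0.62068 = 5398.6 m.

z ≈ 5400 m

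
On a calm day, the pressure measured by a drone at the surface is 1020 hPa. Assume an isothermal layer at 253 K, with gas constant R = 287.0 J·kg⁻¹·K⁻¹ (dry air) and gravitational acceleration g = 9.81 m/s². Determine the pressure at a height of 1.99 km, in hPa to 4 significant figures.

Scale height: H = RT/g = 287.0 × 253 / 9.81 = 7401.7 m.
Barometric formula: P = P₀ exp(−z/H).
z/H = 1990.0/7401.7 = 0.26886; exp(−0.26886) = 0.76425.
P = 1020 × 0.76425 = 779.53 hPa.

P ≈ 779.5 hPa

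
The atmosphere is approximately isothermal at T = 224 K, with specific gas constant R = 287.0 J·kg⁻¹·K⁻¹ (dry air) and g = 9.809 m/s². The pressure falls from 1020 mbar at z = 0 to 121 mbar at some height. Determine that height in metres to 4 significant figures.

Scale height: H = RT/g = 287.0 × 224 / 9.809 = 6554.0 m.
Invert the barometric formula: z = H ln(P₀/P).
P₀/P = 1020/121 = 8.4298; ln(8.4298) = 2.1318.
z = 6554.0 × 2.1318 = 13972 m.

z ≈ 13970 m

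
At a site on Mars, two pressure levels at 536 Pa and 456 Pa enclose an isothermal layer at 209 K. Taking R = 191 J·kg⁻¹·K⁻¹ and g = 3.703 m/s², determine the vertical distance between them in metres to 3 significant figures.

Δz ≈ 1740 m

Hypsometric equation: Δz = (R T̄/g) ln(P₁/P₂).
R T̄/g = 191 × 209 / 3.703 = 10780 m.
ln(536/456) = ln(1.1754) = 0.16161.
Δz = 10780 × 0.16161 = 1742.2 m.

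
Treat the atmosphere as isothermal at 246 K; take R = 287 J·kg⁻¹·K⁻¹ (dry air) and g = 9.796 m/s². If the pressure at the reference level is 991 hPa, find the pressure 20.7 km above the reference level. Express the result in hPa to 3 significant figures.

P ≈ 56.1 hPa

Scale height: H = RT/g = 287 × 246 / 9.796 = 7207.2 m.
Barometric formula: P = P₀ exp(−z/H).
z/H = 20700/7207.2 = 2.8721; exp(−2.8721) = 0.056580.
P = 991 × 0.056580 = 56.071 hPa.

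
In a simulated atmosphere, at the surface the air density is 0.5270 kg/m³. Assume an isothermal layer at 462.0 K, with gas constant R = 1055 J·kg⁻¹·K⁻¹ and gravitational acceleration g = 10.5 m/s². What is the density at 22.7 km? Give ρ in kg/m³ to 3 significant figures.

ρ ≈ 0.323 kg/m³

Scale height: H = RT/g = 1055 × 462.0 / 10.5 = 46420 m.
In an isothermal atmosphere, density decays like pressure: ρ = ρ₀ exp(−z/H).
z/H = 22700/46420 = 0.48901; exp(−0.48901) = 0.61323.
ρ = 0.5270 × 0.61323 = 0.32317 kg/m³.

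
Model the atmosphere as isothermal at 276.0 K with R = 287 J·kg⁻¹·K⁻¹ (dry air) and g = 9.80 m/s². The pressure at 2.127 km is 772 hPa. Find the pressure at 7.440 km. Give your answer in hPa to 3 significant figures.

P ≈ 400 hPa

Scale height: H = RT/g = 287 × 276.0 / 9.80 = 8082.9 m.
Between two levels, P₂ = P₁ exp(−Δz/H) with Δz = z₂ − z₁.
Δz = 7440.0 − 2127.0 = 5313.0 m; Δz/H = 5313.0/8082.9 = 0.65731.
P₂ = 772 × exp(−0.65731) = 772 × 0.51824 = 400.08 hPa.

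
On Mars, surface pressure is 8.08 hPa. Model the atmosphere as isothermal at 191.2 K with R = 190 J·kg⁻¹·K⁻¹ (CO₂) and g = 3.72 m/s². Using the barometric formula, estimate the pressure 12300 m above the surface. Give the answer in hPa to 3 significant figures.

Scale height: H = RT/g = 190 × 191.2 / 3.72 = 9765.6 m.
Barometric formula: P = P₀ exp(−z/H).
z/H = 12300/9765.6 = 1.2595; exp(−1.2595) = 0.28380.
P = 8.08 × 0.28380 = 2.2931 hPa.

P ≈ 2.29 hPa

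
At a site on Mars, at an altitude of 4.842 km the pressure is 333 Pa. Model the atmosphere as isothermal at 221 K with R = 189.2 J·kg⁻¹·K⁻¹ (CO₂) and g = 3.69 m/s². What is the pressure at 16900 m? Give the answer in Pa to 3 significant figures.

P ≈ 115 Pa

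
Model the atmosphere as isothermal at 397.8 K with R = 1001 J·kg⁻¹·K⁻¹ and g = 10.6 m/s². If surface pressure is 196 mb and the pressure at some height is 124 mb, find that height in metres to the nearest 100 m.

z ≈ 17200 m

Scale height: H = RT/g = 1001 × 397.8 / 10.6 = 37566 m.
Invert the barometric formula: z = H ln(P₀/P).
P₀/P = 196/124 = 1.5806; ln(1.5806) = 0.45780.
z = 37566 × 0.45780 = 17198 m.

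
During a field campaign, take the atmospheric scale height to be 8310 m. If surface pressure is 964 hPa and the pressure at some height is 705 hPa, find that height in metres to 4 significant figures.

Invert the barometric formula: z = H ln(P₀/P).
P₀/P = 964/705 = 1.3674; ln(1.3674) = 0.31291.
z = 8310.0 × 0.31291 = 2600.3 m.

z ≈ 2600 m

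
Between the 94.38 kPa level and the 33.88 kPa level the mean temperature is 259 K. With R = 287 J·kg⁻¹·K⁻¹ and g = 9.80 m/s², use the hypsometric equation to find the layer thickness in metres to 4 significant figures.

Δz ≈ 7771 m

Hypsometric equation: Δz = (R T̄/g) ln(P₁/P₂).
R T̄/g = 287 × 259 / 9.80 = 7585.0 m.
ln(94.38/33.88) = ln(2.7857) = 1.0245.
Δz = 7585.0 × 1.0245 = 7770.8 m.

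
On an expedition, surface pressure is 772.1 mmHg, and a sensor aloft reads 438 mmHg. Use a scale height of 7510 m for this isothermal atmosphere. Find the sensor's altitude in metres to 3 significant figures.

Invert the barometric formula: z = H ln(P₀/P).
P₀/P = 772.1/438 = 1.7628; ln(1.7628) = 0.56690.
z = 7510.0 × 0.56690 = 4257.4 m.

z ≈ 4260 m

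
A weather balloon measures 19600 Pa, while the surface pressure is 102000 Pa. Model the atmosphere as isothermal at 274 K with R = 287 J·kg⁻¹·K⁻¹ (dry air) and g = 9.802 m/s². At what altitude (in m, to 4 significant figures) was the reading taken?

z ≈ 13230 m

Scale height: H = RT/g = 287 × 274 / 9.802 = 8022.6 m.
Invert the barometric formula: z = H ln(P₀/P).
P₀/P = 102000/19600 = 5.2041; ln(5.2041) = 1.6494.
z = 8022.6 × 1.6494 = 13232 m.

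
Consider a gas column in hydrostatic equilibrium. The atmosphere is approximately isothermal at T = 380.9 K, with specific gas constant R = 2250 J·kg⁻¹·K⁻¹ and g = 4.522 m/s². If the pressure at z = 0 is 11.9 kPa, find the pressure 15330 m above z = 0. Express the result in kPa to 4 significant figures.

Scale height: H = RT/g = 2250 × 380.9 / 4.522 = 189520 m.
Barometric formula: P = P₀ exp(−z/H).
z/H = 15330/189520 = 0.080889; exp(−0.080889) = 0.92230.
P = 11.9 × 0.92230 = 10.975 kPa.

P ≈ 10.98 kPa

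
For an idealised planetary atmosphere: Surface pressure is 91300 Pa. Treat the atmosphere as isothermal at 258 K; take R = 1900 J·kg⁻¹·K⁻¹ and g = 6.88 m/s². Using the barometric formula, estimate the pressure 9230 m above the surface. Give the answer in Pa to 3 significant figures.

P ≈ 80200 Pa

Scale height: H = RT/g = 1900 × 258 / 6.88 = 71250 m.
Barometric formula: P = P₀ exp(−z/H).
z/H = 9230.0/71250 = 0.12954; exp(−0.12954) = 0.87850.
P = 91300 × 0.87850 = 80207 Pa.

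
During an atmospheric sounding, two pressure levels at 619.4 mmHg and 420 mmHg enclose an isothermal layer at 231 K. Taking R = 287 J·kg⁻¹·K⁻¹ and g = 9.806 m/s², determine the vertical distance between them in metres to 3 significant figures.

Hypsometric equation: Δz = (R T̄/g) ln(P₁/P₂).
R T̄/g = 287 × 231 / 9.806 = 6760.9 m.
ln(619.4/420) = ln(1.4748) = 0.38852.
Δz = 6760.9 × 0.38852 = 2626.7 m.

Δz ≈ 2630 m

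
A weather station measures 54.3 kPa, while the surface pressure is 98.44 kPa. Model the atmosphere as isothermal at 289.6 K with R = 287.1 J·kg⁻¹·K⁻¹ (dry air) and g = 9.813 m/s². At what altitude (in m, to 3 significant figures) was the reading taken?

z ≈ 5040 m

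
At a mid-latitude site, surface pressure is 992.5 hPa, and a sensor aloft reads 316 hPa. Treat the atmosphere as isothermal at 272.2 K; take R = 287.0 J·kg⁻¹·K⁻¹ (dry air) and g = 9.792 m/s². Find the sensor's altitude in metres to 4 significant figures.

Scale height: H = RT/g = 287.0 × 272.2 / 9.792 = 7978.1 m.
Invert the barometric formula: z = H ln(P₀/P).
P₀/P = 992.5/316 = 3.1408; ln(3.1408) = 1.1445.
z = 7978.1 × 1.1445 = 9130.9 m.

z ≈ 9131 m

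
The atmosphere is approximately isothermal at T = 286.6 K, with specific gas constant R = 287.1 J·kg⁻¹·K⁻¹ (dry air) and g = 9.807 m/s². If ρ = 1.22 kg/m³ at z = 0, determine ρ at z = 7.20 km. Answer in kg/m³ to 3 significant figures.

Scale height: H = RT/g = 287.1 × 286.6 / 9.807 = 8390.2 m.
In an isothermal atmosphere, density decays like pressure: ρ = ρ₀ exp(−z/H).
z/H = 7200.0/8390.2 = 0.85814; exp(−0.85814) = 0.42395.
ρ = 1.22 × 0.42395 = 0.51722 kg/m³.

ρ ≈ 0.517 kg/m³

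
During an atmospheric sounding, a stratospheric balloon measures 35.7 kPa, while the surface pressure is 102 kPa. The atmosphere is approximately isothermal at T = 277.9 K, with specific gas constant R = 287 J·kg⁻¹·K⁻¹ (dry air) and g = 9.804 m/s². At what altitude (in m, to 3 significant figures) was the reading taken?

Scale height: H = RT/g = 287 × 277.9 / 9.804 = 8135.2 m.
Invert the barometric formula: z = H ln(P₀/P).
P₀/P = 102/35.7 = 2.8571; ln(2.8571) = 1.0498.
z = 8135.2 × 1.0498 = 8540.3 m.

z ≈ 8540 m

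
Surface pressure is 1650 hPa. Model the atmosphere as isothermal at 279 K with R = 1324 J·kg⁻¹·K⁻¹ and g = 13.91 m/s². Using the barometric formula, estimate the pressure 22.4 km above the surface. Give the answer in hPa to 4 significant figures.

Scale height: H = RT/g = 1324 × 279 / 13.91 = 26556 m.
Barometric formula: P = P₀ exp(−z/H).
z/H = 22400/26556 = 0.84350; exp(−0.84350) = 0.43020.
P = 1650 × 0.43020 = 709.83 hPa.

P ≈ 709.8 hPa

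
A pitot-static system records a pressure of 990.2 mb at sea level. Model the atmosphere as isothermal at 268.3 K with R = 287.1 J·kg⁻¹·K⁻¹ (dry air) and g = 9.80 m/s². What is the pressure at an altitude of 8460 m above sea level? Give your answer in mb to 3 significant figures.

Scale height: H = RT/g = 287.1 × 268.3 / 9.80 = 7860.1 m.
Barometric formula: P = P₀ exp(−z/H).
z/H = 8460.0/7860.1 = 1.0763; exp(−1.0763) = 0.34085.
P = 990.2 × 0.34085 = 337.51 mb.

P ≈ 338 mb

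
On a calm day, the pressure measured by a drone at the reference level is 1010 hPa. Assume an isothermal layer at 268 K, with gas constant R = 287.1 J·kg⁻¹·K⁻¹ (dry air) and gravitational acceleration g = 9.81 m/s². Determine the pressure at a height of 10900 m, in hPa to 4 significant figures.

Scale height: H = RT/g = 287.1 × 268 / 9.81 = 7843.3 m.
Barometric formula: P = P₀ exp(−z/H).
z/H = 10900/7843.3 = 1.3897; exp(−1.3897) = 0.24915.
P = 1010 × 0.24915 = 251.64 hPa.

P ≈ 251.6 hPa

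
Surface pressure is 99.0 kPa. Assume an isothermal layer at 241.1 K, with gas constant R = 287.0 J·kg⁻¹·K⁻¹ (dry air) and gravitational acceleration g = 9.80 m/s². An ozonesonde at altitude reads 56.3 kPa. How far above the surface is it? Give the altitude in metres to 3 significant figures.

Scale height: H = RT/g = 287.0 × 241.1 / 9.80 = 7060.8 m.
Invert the barometric formula: z = H ln(P₀/P).
P₀/P = 99.0/56.3 = 1.7584; ln(1.7584) = 0.56440.
z = 7060.8 × 0.56440 = 3985.1 m.

z ≈ 3990 m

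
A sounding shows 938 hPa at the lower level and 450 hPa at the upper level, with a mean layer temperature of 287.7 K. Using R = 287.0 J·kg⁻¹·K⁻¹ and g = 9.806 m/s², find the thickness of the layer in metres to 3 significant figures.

Δz ≈ 6180 m

Hypsometric equation: Δz = (R T̄/g) ln(P₁/P₂).
R T̄/g = 287.0 × 287.7 / 9.806 = 8420.3 m.
ln(938/450) = ln(2.0844) = 0.73448.
Δz = 8420.3 × 0.73448 = 6184.5 m.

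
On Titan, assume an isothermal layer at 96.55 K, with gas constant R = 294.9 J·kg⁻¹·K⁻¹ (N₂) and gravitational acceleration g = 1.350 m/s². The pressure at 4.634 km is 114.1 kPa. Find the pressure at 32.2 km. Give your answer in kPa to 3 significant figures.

P ≈ 30.9 kPa

Scale height: H = RT/g = 294.9 × 96.55 / 1.350 = 21091 m.
Between two levels, P₂ = P₁ exp(−Δz/H) with Δz = z₂ − z₁.
Δz = 32200 − 4634.0 = 27566 m; Δz/H = 27566/21091 = 1.3070.
P₂ = 114.1 × exp(−1.3070) = 114.1 × 0.27063 = 30.879 kPa.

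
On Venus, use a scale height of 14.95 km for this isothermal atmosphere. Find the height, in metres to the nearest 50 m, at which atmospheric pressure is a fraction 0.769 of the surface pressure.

z ≈ 3950 m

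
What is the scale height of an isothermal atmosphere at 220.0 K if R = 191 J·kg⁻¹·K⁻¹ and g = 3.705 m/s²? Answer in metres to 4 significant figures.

H ≈ 11340 m

The scale height of an isothermal atmosphere is H = RT/g.
H = 191 × 220.0 / 3.705 = 42020/3.705 = 11341 m.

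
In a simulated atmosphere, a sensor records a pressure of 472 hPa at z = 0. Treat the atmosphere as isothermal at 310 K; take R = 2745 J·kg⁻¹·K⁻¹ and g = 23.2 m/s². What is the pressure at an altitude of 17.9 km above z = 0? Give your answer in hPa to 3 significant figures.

Scale height: H = RT/g = 2745 × 310 / 23.2 = 36679 m.
Barometric formula: P = P₀ exp(−z/H).
z/H = 17900/36679 = 0.48802; exp(−0.48802) = 0.61384.
P = 472 × 0.61384 = 289.73 hPa.

P ≈ 290 hPa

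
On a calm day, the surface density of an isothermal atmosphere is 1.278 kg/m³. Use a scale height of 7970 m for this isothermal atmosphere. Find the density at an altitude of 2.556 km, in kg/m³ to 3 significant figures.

In an isothermal atmosphere, density decays like pressure: ρ = ρ₀ exp(−z/H).
z/H = 2556.0/7970.0 = 0.32070; exp(−0.32070) = 0.72564.
ρ = 1.278 × 0.72564 = 0.92737 kg/m³.

ρ ≈ 0.927 kg/m³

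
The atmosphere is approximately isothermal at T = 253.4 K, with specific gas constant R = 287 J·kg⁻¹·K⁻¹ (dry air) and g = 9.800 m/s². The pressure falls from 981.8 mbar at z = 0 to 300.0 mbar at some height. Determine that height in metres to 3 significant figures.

Scale height: H = RT/g = 287 × 253.4 / 9.800 = 7421.0 m.
Invert the barometric formula: z = H ln(P₀/P).
P₀/P = 981.8/300.0 = 3.2727; ln(3.2727) = 1.1856.
z = 7421.0 × 1.1856 = 8798.3 m.

z ≈ 8800 m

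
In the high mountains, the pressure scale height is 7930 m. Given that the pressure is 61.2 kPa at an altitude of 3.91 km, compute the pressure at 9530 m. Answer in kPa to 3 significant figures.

P ≈ 30.1 kPa

Between two levels, P₂ = P₁ exp(−Δz/H) with Δz = z₂ − z₁.
Δz = 9530.0 − 3910.0 = 5620.0 m; Δz/H = 5620.0/7930.0 = 0.70870.
P₂ = 61.2 × exp(−0.70870) = 61.2 × 0.49228 = 30.128 kPa.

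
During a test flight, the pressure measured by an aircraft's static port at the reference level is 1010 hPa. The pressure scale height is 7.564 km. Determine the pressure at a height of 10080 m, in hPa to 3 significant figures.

Barometric formula: P = P₀ exp(−z/H).
z/H = 10080/7564.0 = 1.3326; exp(−1.3326) = 0.26379.
P = 1010 × 0.26379 = 266.43 hPa.

P ≈ 266 hPa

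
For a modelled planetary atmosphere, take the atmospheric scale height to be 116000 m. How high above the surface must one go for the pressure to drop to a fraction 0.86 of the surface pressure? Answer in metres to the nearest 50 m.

z ≈ 17500 m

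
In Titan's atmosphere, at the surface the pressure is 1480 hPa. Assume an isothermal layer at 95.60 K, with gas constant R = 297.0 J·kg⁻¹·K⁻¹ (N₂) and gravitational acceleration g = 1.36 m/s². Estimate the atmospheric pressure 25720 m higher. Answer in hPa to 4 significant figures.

Scale height: H = RT/g = 297.0 × 95.60 / 1.36 = 20877 m.
Barometric formula: P = P₀ exp(−z/H).
z/H = 25720/20877 = 1.2320; exp(−1.2320) = 0.29171.
P = 1480 × 0.29171 = 431.73 hPa.

P ≈ 431.7 hPa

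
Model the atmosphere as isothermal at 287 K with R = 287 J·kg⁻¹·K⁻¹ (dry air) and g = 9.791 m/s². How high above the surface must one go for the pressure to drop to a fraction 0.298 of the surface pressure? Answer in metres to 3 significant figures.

Scale height: H = RT/g = 287 × 287 / 9.791 = 8412.7 m.
Set P/P₀ = exp(−z/H) = 0.298, so z = −H ln(0.298).
−ln(0.298) = 1.2107; z = 8412.7 × 1.2107 = 10185 m.

z ≈ 10200 m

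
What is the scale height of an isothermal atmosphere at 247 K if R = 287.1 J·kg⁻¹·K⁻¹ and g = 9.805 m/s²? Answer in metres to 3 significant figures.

The scale height of an isothermal atmosphere is H = RT/g.
H = 287.1 × 247 / 9.805 = 70914/9.805 = 7232.4 m.

H ≈ 7230 m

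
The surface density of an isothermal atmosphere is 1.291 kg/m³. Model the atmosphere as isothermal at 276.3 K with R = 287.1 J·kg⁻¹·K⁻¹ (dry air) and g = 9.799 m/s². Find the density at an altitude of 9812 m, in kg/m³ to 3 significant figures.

Scale height: H = RT/g = 287.1 × 276.3 / 9.799 = 8095.3 m.
In an isothermal atmosphere, density decays like pressure: ρ = ρ₀ exp(−z/H).
z/H = 9812.0/8095.3 = 1.2121; exp(−1.2121) = 0.29757.
ρ = 1.291 × 0.29757 = 0.38416 kg/m³.

ρ ≈ 0.384 kg/m³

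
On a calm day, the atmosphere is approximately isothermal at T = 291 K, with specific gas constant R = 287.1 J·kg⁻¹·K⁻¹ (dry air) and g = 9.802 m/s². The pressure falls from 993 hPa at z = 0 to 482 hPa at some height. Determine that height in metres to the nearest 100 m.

Scale height: H = RT/g = 287.1 × 291 / 9.802 = 8523.4 m.
Invert the barometric formula: z = H ln(P₀/P).
P₀/P = 993/482 = 2.0602; ln(2.0602) = 0.72280.
z = 8523.4 × 0.72280 = 6160.7 m.

z ≈ 6200 m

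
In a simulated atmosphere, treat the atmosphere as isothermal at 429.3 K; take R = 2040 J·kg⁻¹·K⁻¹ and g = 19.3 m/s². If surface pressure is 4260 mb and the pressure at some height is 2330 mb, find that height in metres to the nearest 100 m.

Scale height: H = RT/g = 2040 × 429.3 / 19.3 = 45377 m.
Invert the barometric formula: z = H ln(P₀/P).
P₀/P = 4260/2330 = 1.8283; ln(1.8283) = 0.60339.
z = 45377 × 0.60339 = 27380 m.

z ≈ 27400 m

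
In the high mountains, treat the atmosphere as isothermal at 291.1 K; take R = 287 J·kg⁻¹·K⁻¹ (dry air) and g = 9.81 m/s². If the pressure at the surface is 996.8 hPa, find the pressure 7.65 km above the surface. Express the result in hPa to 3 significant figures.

Scale height: H = RT/g = 287 × 291.1 / 9.81 = 8516.4 m.
Barometric formula: P = P₀ exp(−z/H).
z/H = 7650.0/8516.4 = 0.89827; exp(−0.89827) = 0.40727.
P = 996.8 × 0.40727 = 405.97 hPa.

P ≈ 406 hPa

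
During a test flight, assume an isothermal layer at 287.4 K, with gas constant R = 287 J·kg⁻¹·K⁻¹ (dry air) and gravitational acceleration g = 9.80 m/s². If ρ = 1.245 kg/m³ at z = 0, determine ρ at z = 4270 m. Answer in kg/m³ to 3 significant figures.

ρ ≈ 0.750 kg/m³

Scale height: H = RT/g = 287 × 287.4 / 9.80 = 8416.7 m.
In an isothermal atmosphere, density decays like pressure: ρ = ρ₀ exp(−z/H).
z/H = 4270.0/8416.7 = 0.50732; exp(−0.50732) = 0.60211.
ρ = 1.245 × 0.60211 = 0.74963 kg/m³.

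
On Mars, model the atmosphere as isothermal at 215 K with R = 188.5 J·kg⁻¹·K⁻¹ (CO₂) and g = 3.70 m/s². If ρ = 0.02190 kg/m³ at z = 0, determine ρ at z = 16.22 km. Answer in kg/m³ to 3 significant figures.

ρ ≈ 0.00498 kg/m³

Scale height: H = RT/g = 188.5 × 215 / 3.70 = 10953 m.
In an isothermal atmosphere, density decays like pressure: ρ = ρ₀ exp(−z/H).
z/H = 16220/10953 = 1.4809; exp(−1.4809) = 0.22743.
ρ = 0.02190 × 0.22743 = 0.0049807 kg/m³.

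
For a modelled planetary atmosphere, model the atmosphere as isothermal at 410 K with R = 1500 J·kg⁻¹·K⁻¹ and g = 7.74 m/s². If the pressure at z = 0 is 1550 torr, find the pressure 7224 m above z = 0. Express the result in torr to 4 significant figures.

Scale height: H = RT/g = 1500 × 410 / 7.74 = 79457 m.
Barometric formula: P = P₀ exp(−z/H).
z/H = 7224.0/79457 = 0.090917; exp(−0.090917) = 0.91309.
P = 1550 × 0.91309 = 1415.3 torr.

P ≈ 1415 torr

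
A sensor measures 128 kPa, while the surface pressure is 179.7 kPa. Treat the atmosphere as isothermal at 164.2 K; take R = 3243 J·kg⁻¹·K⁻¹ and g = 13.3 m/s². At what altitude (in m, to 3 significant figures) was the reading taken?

z ≈ 13600 m

Scale height: H = RT/g = 3243 × 164.2 / 13.3 = 40038 m.
Invert the barometric formula: z = H ln(P₀/P).
P₀/P = 179.7/128 = 1.4039; ln(1.4039) = 0.33925.
z = 40038 × 0.33925 = 13583 m.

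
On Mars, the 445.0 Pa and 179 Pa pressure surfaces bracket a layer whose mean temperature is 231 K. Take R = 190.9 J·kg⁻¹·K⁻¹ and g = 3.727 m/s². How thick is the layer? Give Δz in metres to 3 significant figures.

Hypsometric equation: Δz = (R T̄/g) ln(P₁/P₂).
R T̄/g = 190.9 × 231 / 3.727 = 11832 m.
ln(445.0/179) = ln(2.4860) = 0.91067.
Δz = 11832 × 0.91067 = 10775 m.

Δz ≈ 10800 m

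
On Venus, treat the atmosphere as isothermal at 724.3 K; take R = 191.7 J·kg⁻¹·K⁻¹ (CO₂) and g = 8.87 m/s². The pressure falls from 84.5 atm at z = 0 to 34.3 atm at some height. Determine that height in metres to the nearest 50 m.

z ≈ 14100 m

Scale height: H = RT/g = 191.7 × 724.3 / 8.87 = 15654 m.
Invert the barometric formula: z = H ln(P₀/P).
P₀/P = 84.5/34.3 = 2.4636; ln(2.4636) = 0.90162.
z = 15654 × 0.90162 = 14114 m.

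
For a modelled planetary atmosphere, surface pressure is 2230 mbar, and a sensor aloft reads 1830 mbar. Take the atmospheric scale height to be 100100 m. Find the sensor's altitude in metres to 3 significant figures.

Invert the barometric formula: z = H ln(P₀/P).
P₀/P = 2230/1830 = 1.2186; ln(1.2186) = 0.19770.
z = 100100 × 0.19770 = 19790 m.

z ≈ 19800 m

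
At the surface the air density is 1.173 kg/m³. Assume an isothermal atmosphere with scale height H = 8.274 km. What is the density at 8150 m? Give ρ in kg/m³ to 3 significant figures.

ρ ≈ 0.438 kg/m³

In an isothermal atmosphere, density decays like pressure: ρ = ρ₀ exp(−z/H).
z/H = 8150.0/8274.0 = 0.98501; exp(−0.98501) = 0.37344.
ρ = 1.173 × 0.37344 = 0.43805 kg/m³.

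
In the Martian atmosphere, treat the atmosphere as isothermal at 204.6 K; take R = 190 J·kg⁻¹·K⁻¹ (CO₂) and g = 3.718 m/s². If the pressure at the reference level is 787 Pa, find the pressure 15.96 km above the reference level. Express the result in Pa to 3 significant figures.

P ≈ 171 Pa

Scale height: H = RT/g = 190 × 204.6 / 3.718 = 10456 m.
Barometric formula: P = P₀ exp(−z/H).
z/H = 15960/10456 = 1.5264; exp(−1.5264) = 0.21732.
P = 787 × 0.21732 = 171.03 Pa.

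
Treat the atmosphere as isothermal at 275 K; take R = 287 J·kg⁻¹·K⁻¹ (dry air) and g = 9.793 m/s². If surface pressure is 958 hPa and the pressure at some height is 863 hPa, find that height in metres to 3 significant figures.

Scale height: H = RT/g = 287 × 275 / 9.793 = 8059.3 m.
Invert the barometric formula: z = H ln(P₀/P).
P₀/P = 958/863 = 1.1101; ln(1.1101) = 0.10445.
z = 8059.3 × 0.10445 = 841.79 m.

z ≈ 842 m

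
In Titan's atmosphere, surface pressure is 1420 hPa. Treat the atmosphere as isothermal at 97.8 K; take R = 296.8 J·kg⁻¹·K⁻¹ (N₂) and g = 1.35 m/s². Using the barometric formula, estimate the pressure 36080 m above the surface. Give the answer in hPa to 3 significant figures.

Scale height: H = RT/g = 296.8 × 97.8 / 1.35 = 21502 m.
Barometric formula: P = P₀ exp(−z/H).
z/H = 36080/21502 = 1.6780; exp(−1.6780) = 0.18675.
P = 1420 × 0.18675 = 265.19 hPa.

P ≈ 265 hPa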